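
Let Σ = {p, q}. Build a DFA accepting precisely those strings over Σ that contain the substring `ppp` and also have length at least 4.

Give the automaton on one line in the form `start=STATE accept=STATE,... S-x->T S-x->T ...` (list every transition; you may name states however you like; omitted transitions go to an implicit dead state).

Build one automaton per condition and run them in lockstep. The first has 4 states tracking whether and how much of `ppp` has been seen; the second has 6 states tracking the input length, saturating at 5. A product state is a pair (one from each), accepting exactly when both do. Minimizing collapses redundant product states.
With 8 states:
        p   q  
>  s0   s1  s2 
   s1   s3  s2 
   s2   s4  s2 
   s3   s5  s2 
   s4   s6  s2 
   s5   s7  s7 
   s6   s7  s2 
 * s7   s7  s7 
(> = start, * = accepting)

start=s0 accept=s7 s0-p->s1 s0-q->s2 s1-p->s3 s1-q->s2 s2-p->s4 s2-q->s2 s3-p->s5 s3-q->s2 s4-p->s6 s4-q->s2 s5-p->s7 s5-q->s7 s6-p->s7 s6-q->s2 s7-p->s7 s7-q->s7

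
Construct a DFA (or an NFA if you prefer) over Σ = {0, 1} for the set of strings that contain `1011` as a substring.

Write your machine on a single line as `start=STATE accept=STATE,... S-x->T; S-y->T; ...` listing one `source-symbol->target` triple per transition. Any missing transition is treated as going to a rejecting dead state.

Track how much of `1011` has been matched so far: state q0 is no progress, q4 is the absorbing accept state reached once `1011` has occurred. Intermediate states record partial matches; on a mismatch, fall back to the longest reusable overlap.
A 5-state machine:
        0   1  
>  q0   q0  q1 
   q1   q2  q1 
   q2   q0  q3 
   q3   q2  q4 
 * q4   q4  q4 
(> = start, * = accepting)

start=q0; accept=q4; q0-0->q0; q0-1->q1; q1-0->q2; q1-1->q1; q2-0->q0; q2-1->q3; q3-0->q2; q3-1->q4; q4-0->q4; q4-1->q4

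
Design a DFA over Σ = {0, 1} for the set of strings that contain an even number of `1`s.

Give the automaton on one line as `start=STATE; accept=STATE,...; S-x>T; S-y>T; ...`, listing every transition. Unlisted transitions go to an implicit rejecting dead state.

start=q0; accept=q0; q0-0>q0; q0-1>q1; q1-0>q1; q1-1>q0

The only thing that matters is how many `1`s have appeared, reduced mod 2. Use one state per residue: q0 for 0, …, q1 for 1. Reading `1` moves to the next residue; anything else stays put. q0 is accepting.
A 2-state machine:
        0   1  
>* q0   q0  q1 
   q1   q1  q0 
(> = start, * = accepting)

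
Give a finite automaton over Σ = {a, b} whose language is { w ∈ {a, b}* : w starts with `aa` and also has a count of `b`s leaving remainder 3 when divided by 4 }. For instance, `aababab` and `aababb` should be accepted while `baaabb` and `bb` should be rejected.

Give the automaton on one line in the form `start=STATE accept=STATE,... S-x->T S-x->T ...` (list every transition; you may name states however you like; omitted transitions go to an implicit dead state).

Build one automaton per condition and run them in lockstep. The first has 4 states tracking whether the input so far still matches the prefix `aa`; the second has 4 states tracking the count of `b`s modulo 4. A product state is a pair (one from each), accepting exactly when both do.
        a   b  
>  q0   q1  q2 
   q1   q3  q2 
   q2   q2  q4 
   q3   q3  q5 
   q4   q4  q6 
   q5   q5  q7 
   q6   q6  q8 
   q7   q7  q9 
   q8   q8  q2 
 * q9   q9  q3 
(> = start, * = accepting)

start=q0 accept=q9 q0-a->q1 q0-b->q2 q1-a->q3 q1-b->q2 q2-a->q2 q2-b->q4 q3-a->q3 q3-b->q5 q4-a->q4 q4-b->q6 q5-a->q5 q5-b->q7 q6-a->q6 q6-b->q8 q7-a->q7 q7-b->q9 q8-a->q8 q8-b->q2 q9-a->q9 q9-b->q3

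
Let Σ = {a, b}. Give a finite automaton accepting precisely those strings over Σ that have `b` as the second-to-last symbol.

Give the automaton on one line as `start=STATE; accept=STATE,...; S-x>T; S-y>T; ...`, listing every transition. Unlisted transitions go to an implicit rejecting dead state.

start=q0; accept=q5,q6; q0-a>q1; q0-b>q2; q1-a>q3; q1-b>q4; q2-a>q5; q2-b>q6; q3-a>q3; q3-b>q4; q4-a>q5; q4-b>q6; q5-a>q3; q5-b>q4; q6-a>q5; q6-b>q6

A DFA must remember the last 2 symbols (since which symbol is second-to-last isn't known until the input ends). Use one state per possible window of the last ≤2 symbols; accept from those whose window starts with `b`.
With 7 states:
        a   b  
>  q0   q1  q2 
   q1   q3  q4 
   q2   q5  q6 
   q3   q3  q4 
   q4   q5  q6 
 * q5   q3  q4 
 * q6   q5  q6 
(> = start, * = accepting)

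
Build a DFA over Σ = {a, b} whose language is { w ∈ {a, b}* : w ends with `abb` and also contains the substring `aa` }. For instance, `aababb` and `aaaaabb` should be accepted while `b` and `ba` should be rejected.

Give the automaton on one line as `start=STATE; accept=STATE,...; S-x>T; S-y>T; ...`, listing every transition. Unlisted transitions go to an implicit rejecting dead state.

start=q0; accept=q6; q0-a>q1; q0-b>q0; q1-a>q2; q1-b>q3; q2-a>q2; q2-b>q4; q3-a>q1; q3-b>q5; q4-a>q2; q4-b>q6; q5-a>q1; q5-b>q0; q6-a>q2; q6-b>q7; q7-a>q2; q7-b>q7

Run two small machines in parallel and take their product. One (4 states) tracks how much of the suffix `abb` has currently been matched; the other (3 states) tracks whether and how much of `aa` has been seen. Each combined state is a pair, one component from each; accept when both components accept.
8 states suffice.
        a   b  
>  q0   q1  q0 
   q1   q2  q3 
   q2   q2  q4 
   q3   q1  q5 
   q4   q2  q6 
   q5   q1  q0 
 * q6   q2  q7 
   q7   q2  q7 
(> = start, * = accepting)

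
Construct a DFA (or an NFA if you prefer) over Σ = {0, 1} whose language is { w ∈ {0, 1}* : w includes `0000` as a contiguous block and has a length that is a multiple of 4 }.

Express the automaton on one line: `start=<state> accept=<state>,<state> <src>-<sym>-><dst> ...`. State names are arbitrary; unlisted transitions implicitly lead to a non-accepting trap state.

start=q0 accept=q10 q0-0->q1 q0-1->q2 q1-0->q3 q1-1->q4 q2-0->q5 q2-1->q4 q3-0->q6 q3-1->q7 q4-0->q8 q4-1->q7 q5-0->q9 q5-1->q7 q6-0->q10 q6-1->q0 q7-0->q11 q7-1->q0 q8-0->q12 q8-1->q0 q9-0->q13 q9-1->q0 q10-0->q14 q10-1->q14 q11-0->q15 q11-1->q2 q12-0->q16 q12-1->q2 q13-0->q14 q13-1->q2 q14-0->q17 q14-1->q17 q15-0->q18 q15-1->q4 q16-0->q17 q16-1->q4 q17-0->q19 q17-1->q19 q18-0->q19 q18-1->q7 q19-0->q10 q19-1->q10

Build one automaton per condition and run them in lockstep. One (5 states) tracks whether and how much of `0000` has been seen; the other (4 states) tracks the input length modulo 4. Each combined state is a pair, one component from each; accept when both components accept.
With 20 states:
          0    1  
>  q0     q1   q2 
   q1     q3   q4 
   q2     q5   q4 
   q3     q6   q7 
   q4     q8   q7 
   q5     q9   q7 
   q6    q10   q0 
   q7    q11   q0 
   q8    q12   q0 
   q9    q13   q0 
 * q10   q14  q14 
   q11   q15   q2 
   q12   q16   q2 
   q13   q14   q2 
   q14   q17  q17 
   q15   q18   q4 
   q16   q17   q4 
   q17   q19  q19 
   q18   q19   q7 
   q19   q10  q10 
(> = start, * = accepting)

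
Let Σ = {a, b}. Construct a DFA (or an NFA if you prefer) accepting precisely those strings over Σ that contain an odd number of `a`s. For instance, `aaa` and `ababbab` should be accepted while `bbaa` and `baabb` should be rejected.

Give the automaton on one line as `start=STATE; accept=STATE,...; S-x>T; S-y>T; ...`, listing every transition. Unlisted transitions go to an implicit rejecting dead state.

start=q0; accept=q1; q0-a>q1; q0-b>q0; q1-a>q0; q1-b>q1

Keep the running count of `a`s modulo 2: each `a` advances along the cycle q0 → q1 → q0 while other symbols loop. Accept at q1.
A 2-state machine:
        a   b  
>  q0   q1  q0 
 * q1   q0  q1 
(> = start, * = accepting)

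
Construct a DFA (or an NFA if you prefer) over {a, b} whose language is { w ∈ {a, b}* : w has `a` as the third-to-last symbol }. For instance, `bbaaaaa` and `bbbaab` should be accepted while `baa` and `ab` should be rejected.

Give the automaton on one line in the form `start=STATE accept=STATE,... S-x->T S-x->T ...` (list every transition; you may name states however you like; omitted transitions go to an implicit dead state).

A DFA must remember the last 3 symbols (since which symbol is third-to-last isn't known until the input ends). Use one state per possible window of the last ≤3 symbols; accept from those whose window starts with `a`.
15 states suffice.
          a    b  
>  q0     q1   q2 
   q1     q3   q4 
   q2     q5   q6 
   q3     q7   q8 
   q4     q9  q10 
   q5    q11  q12 
   q6    q13  q14 
 * q7     q7   q8 
 * q8     q9  q10 
 * q9    q11  q12 
 * q10   q13  q14 
   q11    q7   q8 
   q12    q9  q10 
   q13   q11  q12 
   q14   q13  q14 
(> = start, * = accepting)

start=q0 accept=q7,q8,q9,q10 q0-a->q1 q0-b->q2 q1-a->q3 q1-b->q4 q2-a->q5 q2-b->q6 q3-a->q7 q3-b->q8 q4-a->q9 q4-b->q10 q5-a->q11 q5-b->q12 q6-a->q13 q6-b->q14 q7-a->q7 q7-b->q8 q8-a->q9 q8-b->q10 q9-a->q11 q9-b->q12 q10-a->q13 q10-b->q14 q11-a->q7 q11-b->q8 q12-a->q9 q12-b->q10 q13-a->q11 q13-b->q12 q14-a->q13 q14-b->q14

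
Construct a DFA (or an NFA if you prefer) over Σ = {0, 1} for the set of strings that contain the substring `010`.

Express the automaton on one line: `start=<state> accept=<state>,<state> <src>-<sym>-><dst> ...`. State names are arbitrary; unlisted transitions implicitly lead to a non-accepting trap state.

States S0..S2 record the length of the longest prefix of `010` that matches the current input suffix. Reaching S3 means `010` has been seen, and we stay there forever. Accept from S3.
        0   1  
>  S0   S1  S0 
   S1   S1  S2 
   S2   S3  S0 
 * S3   S3  S3 
(> = start, * = accepting)

start=S0 accept=S3 S0-0->S1 S0-1->S0 S1-0->S1 S1-1->S2 S2-0->S3 S2-1->S0 S3-0->S3 S3-1->S3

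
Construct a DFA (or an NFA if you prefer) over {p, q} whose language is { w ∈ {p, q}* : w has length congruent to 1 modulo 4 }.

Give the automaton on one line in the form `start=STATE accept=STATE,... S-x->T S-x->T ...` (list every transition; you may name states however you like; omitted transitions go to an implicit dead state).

start=s0 accept=s1 s0-p->s1 s0-q->s1 s1-p->s2 s1-q->s2 s2-p->s3 s2-q->s3 s3-p->s0 s3-q->s0

Only the length mod 4 matters, so use a 4-cycle: from any state, every input symbol moves to the next state, wrapping s3 back to s0. Mark s1 accepting.
A 4-state machine:
        p   q  
>  s0   s1  s1 
 * s1   s2  s2 
   s2   s3  s3 
   s3   s0  s0 
(> = start, * = accepting)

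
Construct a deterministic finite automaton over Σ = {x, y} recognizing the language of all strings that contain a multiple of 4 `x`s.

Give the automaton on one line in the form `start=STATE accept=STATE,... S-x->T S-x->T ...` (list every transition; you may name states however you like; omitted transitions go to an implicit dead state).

The only thing that matters is how many `x`s have appeared, reduced mod 4. Use one state per residue: q0 for 0, …, q3 for 3. Reading `x` moves to the next residue; anything else stays put. q0 is accepting.
A 4-state machine:
        x   y  
>* q0   q1  q0 
   q1   q2  q1 
   q2   q3  q2 
   q3   q0  q3 
(> = start, * = accepting)

start=q0 accept=q0 q0-x->q1 q0-y->q0 q1-x->q2 q1-y->q1 q2-x->q3 q2-y->q2 q3-x->q0 q3-y->q3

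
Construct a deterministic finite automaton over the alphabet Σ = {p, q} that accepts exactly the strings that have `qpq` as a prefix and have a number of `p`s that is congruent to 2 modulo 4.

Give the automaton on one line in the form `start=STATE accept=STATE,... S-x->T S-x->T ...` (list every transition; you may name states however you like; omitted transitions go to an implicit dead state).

start=S0 accept=S5 S0-p->S1 S0-q->S2 S1-p->S1 S1-q->S1 S2-p->S3 S2-q->S1 S3-p->S1 S3-q->S4 S4-p->S5 S4-q->S4 S5-p->S6 S5-q->S5 S6-p->S7 S6-q->S6 S7-p->S4 S7-q->S7

Run two small machines in parallel and take their product. The first has 5 states tracking whether the input so far still matches the prefix `qpq`; the second has 4 states tracking the count of `p`s modulo 4. A product state is a pair (one from each), accepting exactly when both do. Minimizing collapses redundant product states.
8 states suffice.
        p   q  
>  S0   S1  S2 
   S1   S1  S1 
   S2   S3  S1 
   S3   S1  S4 
   S4   S5  S4 
 * S5   S6  S5 
   S6   S7  S6 
   S7   S4  S7 
(> = start, * = accepting)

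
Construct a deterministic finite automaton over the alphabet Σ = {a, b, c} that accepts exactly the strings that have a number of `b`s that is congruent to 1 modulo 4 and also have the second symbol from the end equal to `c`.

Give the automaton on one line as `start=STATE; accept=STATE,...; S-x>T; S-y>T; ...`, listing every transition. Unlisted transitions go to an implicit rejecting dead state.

Handle the two conditions separately and then intersect. One (4 states) tracks the count of `b`s modulo 4; the other (13 states) tracks the last 2 symbols read. Each combined state is a pair, one component from each; accept when both components accept. Equivalent product states are then merged.
        a   b   c  
>  q0   q0  q1  q2 
   q1   q1  q3  q4 
   q2   q0  q5  q2 
   q3   q3  q6  q3 
   q4   q5  q3  q7 
 * q5   q1  q3  q4 
   q6   q6  q0  q6 
 * q7   q5  q3  q7 
(> = start, * = accepting)

start=q0; accept=q5,q7; q0-a>q0; q0-b>q1; q0-c>q2; q1-a>q1; q1-b>q3; q1-c>q4; q2-a>q0; q2-b>q5; q2-c>q2; q3-a>q3; q3-b>q6; q3-c>q3; q4-a>q5; q4-b>q3; q4-c>q7; q5-a>q1; q5-b>q3; q5-c>q4; q6-a>q6; q6-b>q0; q6-c>q6; q7-a>q5; q7-b>q3; q7-c>q7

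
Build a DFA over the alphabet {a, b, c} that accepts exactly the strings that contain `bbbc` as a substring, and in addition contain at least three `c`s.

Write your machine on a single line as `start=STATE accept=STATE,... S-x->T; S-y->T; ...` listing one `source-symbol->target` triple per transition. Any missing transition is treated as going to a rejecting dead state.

start=S0; accept=S14; S0-a->S0; S0-b->S1; S0-c->S2; S1-a->S0; S1-b->S3; S1-c->S2; S2-a->S2; S2-b->S4; S2-c->S5; S3-a->S0; S3-b->S6; S3-c->S2; S4-a->S2; S4-b->S7; S4-c->S5; S5-a->S5; S5-b->S8; S5-c->S5; S6-a->S0; S6-b->S6; S6-c->S9; S7-a->S2; S7-b->S10; S7-c->S5; S8-a->S5; S8-b->S11; S8-c->S5; S9-a->S9; S9-b->S9; S9-c->S12; S10-a->S2; S10-b->S10; S10-c->S12; S11-a->S5; S11-b->S13; S11-c->S5; S12-a->S12; S12-b->S12; S12-c->S14; S13-a->S5; S13-b->S13; S13-c->S14; S14-a->S14; S14-b->S14; S14-c->S14

Handle the two conditions separately and then intersect. The first has 5 states tracking whether and how much of `bbbc` has been seen; the second has 5 states tracking the count of `c`s, saturating at 4. A product state is a pair (one from each), accepting exactly when both do. After merging equivalent states the machine shrinks.
          a    b    c  
>  S0     S0   S1   S2 
   S1     S0   S3   S2 
   S2     S2   S4   S5 
   S3     S0   S6   S2 
   S4     S2   S7   S5 
   S5     S5   S8   S5 
   S6     S0   S6   S9 
   S7     S2  S10   S5 
   S8     S5  S11   S5 
   S9     S9   S9  S12 
   S10    S2  S10  S12 
   S11    S5  S13   S5 
   S12   S12  S12  S14 
   S13    S5  S13  S14 
 * S14   S14  S14  S14 
(> = start, * = accepting)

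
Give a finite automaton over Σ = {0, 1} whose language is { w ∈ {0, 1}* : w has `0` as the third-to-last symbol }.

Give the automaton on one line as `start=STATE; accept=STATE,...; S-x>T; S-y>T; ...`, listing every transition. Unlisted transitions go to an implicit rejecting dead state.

Because acceptance depends on a position counted from the end, the machine has to buffer the most recent 3 symbols. Make each state the string of the last up-to-3 symbols read; on input `x` shift the window left and append `x`. Accept when the buffered window has length 3 and begins with `0`.
With 15 states:
          0    1  
>  s0     s1   s2 
   s1     s3   s4 
   s2     s5   s6 
   s3     s7   s8 
   s4     s9  s10 
   s5    s11  s12 
   s6    s13  s14 
 * s7     s7   s8 
 * s8     s9  s10 
 * s9    s11  s12 
 * s10   s13  s14 
   s11    s7   s8 
   s12    s9  s10 
   s13   s11  s12 
   s14   s13  s14 
(> = start, * = accepting)

start=s0; accept=s7,s8,s9,s10; s0-0>s1; s0-1>s2; s1-0>s3; s1-1>s4; s2-0>s5; s2-1>s6; s3-0>s7; s3-1>s8; s4-0>s9; s4-1>s10; s5-0>s11; s5-1>s12; s6-0>s13; s6-1>s14; s7-0>s7; s7-1>s8; s8-0>s9; s8-1>s10; s9-0>s11; s9-1>s12; s10-0>s13; s10-1>s14; s11-0>s7; s11-1>s8; s12-0>s9; s12-1>s10; s13-0>s11; s13-1>s12; s14-0>s13; s14-1>s14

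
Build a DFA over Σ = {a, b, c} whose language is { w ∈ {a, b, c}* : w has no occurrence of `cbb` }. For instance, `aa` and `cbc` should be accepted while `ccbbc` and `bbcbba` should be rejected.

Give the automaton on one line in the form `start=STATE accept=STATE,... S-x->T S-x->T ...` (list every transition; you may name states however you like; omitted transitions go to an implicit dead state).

Track partial matches of the forbidden pattern `cbb`. State q3 is a dead state reached once `cbb` has occurred; every other state accepts. q0 means no part of `cbb` is currently matched.
With 4 states:
        a   b   c  
>* q0   q0  q0  q1 
 * q1   q0  q2  q1 
 * q2   q0  q3  q1 
   q3   q3  q3  q3 
(> = start, * = accepting)

start=q0 accept=q0,q1,q2 q0-a->q0 q0-b->q0 q0-c->q1 q1-a->q0 q1-b->q2 q1-c->q1 q2-a->q0 q2-b->q3 q2-c->q1 q3-a->q3 q3-b->q3 q3-c->q3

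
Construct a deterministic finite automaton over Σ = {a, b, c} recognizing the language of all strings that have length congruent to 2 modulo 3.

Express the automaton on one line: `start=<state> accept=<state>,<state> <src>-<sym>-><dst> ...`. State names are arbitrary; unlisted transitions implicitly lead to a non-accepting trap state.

Count input length modulo 3: every symbol advances one step around the cycle S0 → S1 → S2 → S0. Accept at S2.
A 3-state machine:
        a   b   c  
>  S0   S1  S1  S1 
   S1   S2  S2  S2 
 * S2   S0  S0  S0 
(> = start, * = accepting)

start=S0 accept=S2 S0-a->S1 S0-b->S1 S0-c->S1 S1-a->S2 S1-b->S2 S1-c->S2 S2-a->S0 S2-b->S0 S2-c->S0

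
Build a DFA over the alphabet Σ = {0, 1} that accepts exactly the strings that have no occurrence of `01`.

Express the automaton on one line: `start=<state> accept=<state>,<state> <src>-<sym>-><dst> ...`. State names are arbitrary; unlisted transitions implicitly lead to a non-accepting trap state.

start=q0 accept=q0,q1 q0-0->q1 q0-1->q0 q1-0->q1 q1-1->q2 q2-0->q2 q2-1->q2

Track partial matches of the forbidden pattern `01`. State q2 is a dead state reached once `01` has occurred; every other state accepts. q0 means no part of `01` is currently matched.
3 states suffice.
        0   1  
>* q0   q1  q0 
 * q1   q1  q2 
   q2   q2  q2 
(> = start, * = accepting)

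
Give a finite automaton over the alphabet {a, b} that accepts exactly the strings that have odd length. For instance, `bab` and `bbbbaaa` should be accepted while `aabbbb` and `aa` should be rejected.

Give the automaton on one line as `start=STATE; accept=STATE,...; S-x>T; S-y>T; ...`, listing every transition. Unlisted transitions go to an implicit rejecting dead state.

Only the length mod 2 matters, so use a 2-cycle: from any state, every input symbol moves to the next state, wrapping S1 back to S0. Mark S1 accepting.
        a   b  
>  S0   S1  S1 
 * S1   S0  S0 
(> = start, * = accepting)

start=S0; accept=S1; S0-a>S1; S0-b>S1; S1-a>S0; S1-b>S0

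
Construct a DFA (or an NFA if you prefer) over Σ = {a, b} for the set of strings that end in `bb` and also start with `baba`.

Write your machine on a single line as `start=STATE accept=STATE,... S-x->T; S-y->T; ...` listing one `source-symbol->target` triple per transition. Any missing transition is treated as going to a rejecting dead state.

start=q0; accept=q9; q0-a->q1; q0-b->q2; q1-a->q1; q1-b->q3; q2-a->q4; q2-b->q5; q3-a->q1; q3-b->q5; q4-a->q1; q4-b->q6; q5-a->q1; q5-b->q5; q6-a->q7; q6-b->q5; q7-a->q7; q7-b->q8; q8-a->q7; q8-b->q9; q9-a->q7; q9-b->q9

Build one automaton per condition and run them in lockstep. One (3 states) tracks how much of the suffix `bb` has currently been matched; the other (6 states) tracks whether the input so far still matches the prefix `baba`. Each combined state is a pair, one component from each; accept when both components accept.
A 10-state machine:
        a   b  
>  q0   q1  q2 
   q1   q1  q3 
   q2   q4  q5 
   q3   q1  q5 
   q4   q1  q6 
   q5   q1  q5 
   q6   q7  q5 
   q7   q7  q8 
   q8   q7  q9 
 * q9   q7  q9 
(> = start, * = accepting)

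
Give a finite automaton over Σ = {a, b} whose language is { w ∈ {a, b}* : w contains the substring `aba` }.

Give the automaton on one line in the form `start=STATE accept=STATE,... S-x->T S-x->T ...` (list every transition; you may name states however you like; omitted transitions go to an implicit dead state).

start=q0 accept=q3 q0-a->q1 q0-b->q0 q1-a->q1 q1-b->q2 q2-a->q3 q2-b->q0 q3-a->q3 q3-b->q3

States q0..q2 record the length of the longest prefix of `aba` that matches the current input suffix. Reaching q3 means `aba` has been seen, and we stay there forever. Accept from q3.
4 states suffice.
        a   b  
>  q0   q1  q0 
   q1   q1  q2 
   q2   q3  q0 
 * q3   q3  q3 
(> = start, * = accepting)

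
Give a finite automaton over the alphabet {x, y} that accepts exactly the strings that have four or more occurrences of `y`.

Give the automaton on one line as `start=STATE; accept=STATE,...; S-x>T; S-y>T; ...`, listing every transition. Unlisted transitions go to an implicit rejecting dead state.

Count `y`s, saturating at 5: states A through E mean 0 through 4 `y`s seen; F means more than 4. Each `y` increments (capped at F); other symbols loop. Accept from {E, F}.
A 6-state machine:
       x  y 
>  A   A  B 
   B   B  C 
   C   C  D 
   D   D  E 
 * E   E  F 
 * F   F  F 
(> = start, * = accepting)

start=A; accept=E,F; A-x>A; A-y>B; B-x>B; B-y>C; C-x>C; C-y>D; D-x>D; D-y>E; E-x>E; E-y>F; F-x>F; F-y>F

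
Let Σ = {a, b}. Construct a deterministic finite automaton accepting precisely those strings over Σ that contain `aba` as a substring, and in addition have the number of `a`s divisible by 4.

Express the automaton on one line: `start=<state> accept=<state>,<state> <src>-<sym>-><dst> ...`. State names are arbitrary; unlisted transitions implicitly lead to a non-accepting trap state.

start=S0 accept=S13 S0-a->S1 S0-b->S0 S1-a->S2 S1-b->S3 S2-a->S4 S2-b->S5 S3-a->S6 S3-b->S7 S4-a->S8 S4-b->S9 S5-a->S10 S5-b->S11 S6-a->S10 S6-b->S6 S7-a->S2 S7-b->S7 S8-a->S1 S8-b->S12 S9-a->S13 S9-b->S14 S10-a->S13 S10-b->S10 S11-a->S4 S11-b->S11 S12-a->S15 S12-b->S0 S13-a->S15 S13-b->S13 S14-a->S8 S14-b->S14 S15-a->S6 S15-b->S15

Handle the two conditions separately and then intersect. One (4 states) tracks whether and how much of `aba` has been seen; the other (4 states) tracks the count of `a`s modulo 4. Each combined state is a pair, one component from each; accept when both components accept.
          a    b  
>  S0     S1   S0 
   S1     S2   S3 
   S2     S4   S5 
   S3     S6   S7 
   S4     S8   S9 
   S5    S10  S11 
   S6    S10   S6 
   S7     S2   S7 
   S8     S1  S12 
   S9    S13  S14 
   S10   S13  S10 
   S11    S4  S11 
   S12   S15   S0 
 * S13   S15  S13 
   S14    S8  S14 
   S15    S6  S15 
(> = start, * = accepting)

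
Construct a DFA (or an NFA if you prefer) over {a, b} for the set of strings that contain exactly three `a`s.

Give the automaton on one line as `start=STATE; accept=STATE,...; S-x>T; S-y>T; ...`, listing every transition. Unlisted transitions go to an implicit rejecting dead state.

start=s0; accept=s3; s0-a>s1; s0-b>s0; s1-a>s2; s1-b>s1; s2-a>s3; s2-b>s2; s3-a>s4; s3-b>s3; s4-a>s4; s4-b>s4

Count `a`s, saturating at 4: states s0 through s3 mean 0 through 3 `a`s seen; s4 means more than 3. Each `a` increments (capped at s4); other symbols loop. Accept from {s3}.
5 states suffice.
        a   b  
>  s0   s1  s0 
   s1   s2  s1 
   s2   s3  s2 
 * s3   s4  s3 
   s4   s4  s4 
(> = start, * = accepting)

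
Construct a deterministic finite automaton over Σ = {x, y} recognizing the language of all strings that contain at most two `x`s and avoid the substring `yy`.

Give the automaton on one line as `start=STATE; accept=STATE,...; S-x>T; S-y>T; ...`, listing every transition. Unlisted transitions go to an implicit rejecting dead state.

start=q0; accept=q0,q1,q2,q3,q4,q6; q0-x>q1; q0-y>q2; q1-x>q3; q1-y>q4; q2-x>q1; q2-y>q5; q3-x>q5; q3-y>q6; q4-x>q3; q4-y>q5; q5-x>q5; q5-y>q5; q6-x>q5; q6-y>q5

Run two small machines in parallel and take their product. The first has 4 states tracking the count of `x`s, saturating at 3; the second has 3 states tracking partial matches of the forbidden pattern `yy`. A product state is a pair (one from each), accepting exactly when both do. Equivalent product states are then merged.
A 7-state machine:
        x   y  
>* q0   q1  q2 
 * q1   q3  q4 
 * q2   q1  q5 
 * q3   q5  q6 
 * q4   q3  q5 
   q5   q5  q5 
 * q6   q5  q5 
(> = start, * = accepting)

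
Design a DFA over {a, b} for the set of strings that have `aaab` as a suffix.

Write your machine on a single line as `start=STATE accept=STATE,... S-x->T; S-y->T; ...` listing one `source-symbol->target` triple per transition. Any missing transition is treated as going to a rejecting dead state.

Remember how much of `aaab` the current input suffix matches. State q0 means no match yet; q1 means the last symbol is `a`; q2 means the last 2 symbols are `aa`; q3 means the last 3 symbols are `aaa`; q4 means the last 4 symbols are `aaab`. Only q4 accepts. On a mismatch, fall back to the longest proper suffix that is still a prefix of `aaab`.
With 5 states:
        a   b  
>  q0   q1  q0 
   q1   q2  q0 
   q2   q3  q0 
   q3   q3  q4 
 * q4   q1  q0 
(> = start, * = accepting)

start=q0; accept=q4; q0-a->q1; q0-b->q0; q1-a->q2; q1-b->q0; q2-a->q3; q2-b->q0; q3-a->q3; q3-b->q4; q4-a->q1; q4-b->q0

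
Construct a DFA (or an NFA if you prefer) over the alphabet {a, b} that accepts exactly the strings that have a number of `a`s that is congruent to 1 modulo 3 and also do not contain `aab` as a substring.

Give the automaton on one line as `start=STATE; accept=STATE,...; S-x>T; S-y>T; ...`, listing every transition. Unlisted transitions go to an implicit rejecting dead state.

start=S0; accept=S1,S3,S7; S0-a>S1; S0-b>S0; S1-a>S2; S1-b>S3; S2-a>S4; S2-b>S5; S3-a>S6; S3-b>S3; S4-a>S7; S4-b>S5; S5-a>S5; S5-b>S5; S6-a>S4; S6-b>S8; S7-a>S2; S7-b>S5; S8-a>S9; S8-b>S8; S9-a>S7; S9-b>S0

Handle the two conditions separately and then intersect. The first has 3 states tracking the count of `a`s modulo 3; the second has 4 states tracking partial matches of the forbidden pattern `aab`. A product state is a pair (one from each), accepting exactly when both do. Minimizing collapses redundant product states.
A 10-state machine:
        a   b  
>  S0   S1  S0 
 * S1   S2  S3 
   S2   S4  S5 
 * S3   S6  S3 
   S4   S7  S5 
   S5   S5  S5 
   S6   S4  S8 
 * S7   S2  S5 
   S8   S9  S8 
   S9   S7  S0 
(> = start, * = accepting)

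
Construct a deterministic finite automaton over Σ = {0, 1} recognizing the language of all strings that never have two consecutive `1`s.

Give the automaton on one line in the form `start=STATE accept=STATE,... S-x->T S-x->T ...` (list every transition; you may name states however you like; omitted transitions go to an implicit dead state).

start=s0 accept=s0,s1 s0-0->s0 s0-1->s1 s1-0->s0 s1-1->s2 s2-0->s2 s2-1->s2

Track partial matches of the forbidden pattern `11`. State s2 is a dead state reached once `11` has occurred; every other state accepts. s0 means no part of `11` is currently matched.
        0   1  
>* s0   s0  s1 
 * s1   s0  s2 
   s2   s2  s2 
(> = start, * = accepting)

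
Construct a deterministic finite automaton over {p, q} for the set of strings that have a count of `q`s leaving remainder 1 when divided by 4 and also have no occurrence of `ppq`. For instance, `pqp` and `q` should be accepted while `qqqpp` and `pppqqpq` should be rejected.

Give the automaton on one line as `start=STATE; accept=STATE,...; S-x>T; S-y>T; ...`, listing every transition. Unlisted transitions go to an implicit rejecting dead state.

Run two small machines in parallel and take their product. The first has 4 states tracking the count of `q`s modulo 4; the second has 4 states tracking partial matches of the forbidden pattern `ppq`. A product state is a pair (one from each), accepting exactly when both do. Equivalent product states are then merged.
With 10 states:
        p   q  
>  s0   s1  s2 
   s1   s3  s2 
 * s2   s4  s5 
   s3   s3  s3 
 * s4   s6  s5 
   s5   s7  s8 
 * s6   s6  s3 
   s7   s3  s8 
   s8   s9  s0 
   s9   s3  s0 
(> = start, * = accepting)

start=s0; accept=s2,s4,s6; s0-p>s1; s0-q>s2; s1-p>s3; s1-q>s2; s2-p>s4; s2-q>s5; s3-p>s3; s3-q>s3; s4-p>s6; s4-q>s5; s5-p>s7; s5-q>s8; s6-p>s6; s6-q>s3; s7-p>s3; s7-q>s8; s8-p>s9; s8-q>s0; s9-p>s3; s9-q>s0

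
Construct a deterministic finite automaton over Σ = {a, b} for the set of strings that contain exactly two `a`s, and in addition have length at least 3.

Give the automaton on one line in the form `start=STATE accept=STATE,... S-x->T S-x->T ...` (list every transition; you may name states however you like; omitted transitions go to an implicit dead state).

Run two small machines in parallel and take their product. One (4 states) tracks the count of `a`s, saturating at 3; the other (5 states) tracks the input length, saturating at 4. Each combined state is a pair, one component from each; accept when both components accept.
A 14-state machine:
          a    b  
>  S0     S1   S2 
   S1     S3   S4 
   S2     S4   S5 
   S3     S6   S7 
   S4     S7   S8 
   S5     S8   S9 
   S6    S10  S10 
 * S7    S10  S11 
   S8    S11  S12 
   S9    S12  S13 
   S10   S10  S10 
 * S11   S10  S11 
   S12   S11  S12 
   S13   S12  S13 
(> = start, * = accepting)

start=S0 accept=S7,S11 S0-a->S1 S0-b->S2 S1-a->S3 S1-b->S4 S2-a->S4 S2-b->S5 S3-a->S6 S3-b->S7 S4-a->S7 S4-b->S8 S5-a->S8 S5-b->S9 S6-a->S10 S6-b->S10 S7-a->S10 S7-b->S11 S8-a->S11 S8-b->S12 S9-a->S12 S9-b->S13 S10-a->S10 S10-b->S10 S11-a->S10 S11-b->S11 S12-a->S11 S12-b->S12 S13-a->S12 S13-b->S13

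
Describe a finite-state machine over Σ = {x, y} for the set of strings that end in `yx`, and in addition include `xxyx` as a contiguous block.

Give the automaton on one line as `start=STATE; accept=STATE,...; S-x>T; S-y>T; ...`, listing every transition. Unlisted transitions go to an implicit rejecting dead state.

start=s0; accept=s6; s0-x>s1; s0-y>s2; s1-x>s3; s1-y>s2; s2-x>s4; s2-y>s2; s3-x>s3; s3-y>s5; s4-x>s3; s4-y>s2; s5-x>s6; s5-y>s2; s6-x>s7; s6-y>s8; s7-x>s7; s7-y>s8; s8-x>s6; s8-y>s8

Run two small machines in parallel and take their product. One (3 states) tracks how much of the suffix `yx` has currently been matched; the other (5 states) tracks whether and how much of `xxyx` has been seen. Each combined state is a pair, one component from each; accept when both components accept.
A 9-state machine:
        x   y  
>  s0   s1  s2 
   s1   s3  s2 
   s2   s4  s2 
   s3   s3  s5 
   s4   s3  s2 
   s5   s6  s2 
 * s6   s7  s8 
   s7   s7  s8 
   s8   s6  s8 
(> = start, * = accepting)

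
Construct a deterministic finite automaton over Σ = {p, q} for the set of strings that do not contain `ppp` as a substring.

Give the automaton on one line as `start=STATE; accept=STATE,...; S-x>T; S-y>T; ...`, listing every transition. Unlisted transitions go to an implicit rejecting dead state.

start=s0; accept=s0,s1,s2; s0-p>s1; s0-q>s0; s1-p>s2; s1-q>s0; s2-p>s3; s2-q>s0; s3-p>s3; s3-q>s3

This is the complement of 'contains `ppp`'. Use the same substring-matching states — s0 through s3 holding how much of `ppp` has just been matched — but flip the accepting set: everything except the trap s3 accepts.
        p   q  
>* s0   s1  s0 
 * s1   s2  s0 
 * s2   s3  s0 
   s3   s3  s3 
(> = start, * = accepting)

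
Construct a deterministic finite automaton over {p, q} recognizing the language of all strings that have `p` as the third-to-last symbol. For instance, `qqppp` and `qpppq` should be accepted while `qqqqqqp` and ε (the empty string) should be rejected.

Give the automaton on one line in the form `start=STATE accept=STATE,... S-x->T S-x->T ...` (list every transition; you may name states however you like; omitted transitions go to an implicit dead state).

A DFA must remember the last 3 symbols (since which symbol is third-to-last isn't known until the input ends). Use one state per possible window of the last ≤3 symbols; accept from those whose window starts with `p`.
15 states suffice.
          p    q  
>  s0     s1   s2 
   s1     s3   s4 
   s2     s5   s6 
   s3     s7   s8 
   s4     s9  s10 
   s5    s11  s12 
   s6    s13  s14 
 * s7     s7   s8 
 * s8     s9  s10 
 * s9    s11  s12 
 * s10   s13  s14 
   s11    s7   s8 
   s12    s9  s10 
   s13   s11  s12 
   s14   s13  s14 
(> = start, * = accepting)

start=s0 accept=s7,s8,s9,s10 s0-p->s1 s0-q->s2 s1-p->s3 s1-q->s4 s2-p->s5 s2-q->s6 s3-p->s7 s3-q->s8 s4-p->s9 s4-q->s10 s5-p->s11 s5-q->s12 s6-p->s13 s6-q->s14 s7-p->s7 s7-q->s8 s8-p->s9 s8-q->s10 s9-p->s11 s9-q->s12 s10-p->s13 s10-q->s14 s11-p->s7 s11-q->s8 s12-p->s9 s12-q->s10 s13-p->s11 s13-q->s12 s14-p->s13 s14-q->s14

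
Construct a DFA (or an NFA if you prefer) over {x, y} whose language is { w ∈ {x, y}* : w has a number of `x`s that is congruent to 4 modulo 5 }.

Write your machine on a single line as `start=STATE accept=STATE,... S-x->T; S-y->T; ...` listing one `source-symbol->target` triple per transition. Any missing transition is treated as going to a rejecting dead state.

Keep the running count of `x`s modulo 5: each `x` advances along the cycle s0 → s1 → s2 → s3 → s4 → s0 while other symbols loop. Accept at s4.
5 states suffice.
        x   y  
>  s0   s1  s0 
   s1   s2  s1 
   s2   s3  s2 
   s3   s4  s3 
 * s4   s0  s4 
(> = start, * = accepting)

start=s0; accept=s4; s0-x->s1; s0-y->s0; s1-x->s2; s1-y->s1; s2-x->s3; s2-y->s2; s3-x->s4; s3-y->s3; s4-x->s0; s4-y->s4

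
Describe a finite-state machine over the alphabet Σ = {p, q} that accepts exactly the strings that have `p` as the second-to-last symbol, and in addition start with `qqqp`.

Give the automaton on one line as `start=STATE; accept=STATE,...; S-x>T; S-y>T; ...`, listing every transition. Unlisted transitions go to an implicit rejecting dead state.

start=s0; accept=s10,s11; s0-p>s1; s0-q>s2; s1-p>s3; s1-q>s4; s2-p>s5; s2-q>s6; s3-p>s3; s3-q>s4; s4-p>s5; s4-q>s7; s5-p>s3; s5-q>s4; s6-p>s5; s6-q>s8; s7-p>s5; s7-q>s7; s8-p>s9; s8-q>s7; s9-p>s10; s9-q>s11; s10-p>s10; s10-q>s11; s11-p>s9; s11-q>s12; s12-p>s9; s12-q>s12

Build one automaton per condition and run them in lockstep. One (7 states) tracks the last 2 symbols read; the other (6 states) tracks whether the input so far still matches the prefix `qqqp`. Each combined state is a pair, one component from each; accept when both components accept.
13 states suffice.
          p    q  
>  s0     s1   s2 
   s1     s3   s4 
   s2     s5   s6 
   s3     s3   s4 
   s4     s5   s7 
   s5     s3   s4 
   s6     s5   s8 
   s7     s5   s7 
   s8     s9   s7 
   s9    s10  s11 
 * s10   s10  s11 
 * s11    s9  s12 
   s12    s9  s12 
(> = start, * = accepting)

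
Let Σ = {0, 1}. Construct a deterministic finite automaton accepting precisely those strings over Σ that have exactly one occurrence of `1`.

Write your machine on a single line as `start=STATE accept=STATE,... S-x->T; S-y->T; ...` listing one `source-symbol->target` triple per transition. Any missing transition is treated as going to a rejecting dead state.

start=A; accept=B; A-0->A; A-1->B; B-0->B; B-1->C; C-0->C; C-1->C

Only the number of `1`s matters, and only up to 2. Make a chain A → B → C advanced by each `1` (with C absorbing); every other symbol self-loops. The accepting set is {B}.
With 3 states:
       0  1 
>  A   A  B 
 * B   B  C 
   C   C  C 
(> = start, * = accepting)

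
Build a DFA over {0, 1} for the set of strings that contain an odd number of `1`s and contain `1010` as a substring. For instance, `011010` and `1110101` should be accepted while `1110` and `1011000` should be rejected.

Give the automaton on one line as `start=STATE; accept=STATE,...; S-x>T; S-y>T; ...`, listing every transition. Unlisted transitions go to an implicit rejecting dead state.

start=q0; accept=q9; q0-0>q0; q0-1>q1; q1-0>q2; q1-1>q3; q2-0>q4; q2-1>q5; q3-0>q6; q3-1>q1; q4-0>q4; q4-1>q3; q5-0>q7; q5-1>q1; q6-0>q0; q6-1>q8; q7-0>q7; q7-1>q9; q8-0>q9; q8-1>q3; q9-0>q9; q9-1>q7

Run two small machines in parallel and take their product. One (2 states) tracks the count of `1`s modulo 2; the other (5 states) tracks whether and how much of `1010` has been seen. Each combined state is a pair, one component from each; accept when both components accept.
With 10 states:
        0   1  
>  q0   q0  q1 
   q1   q2  q3 
   q2   q4  q5 
   q3   q6  q1 
   q4   q4  q3 
   q5   q7  q1 
   q6   q0  q8 
   q7   q7  q9 
   q8   q9  q3 
 * q9   q9  q7 
(> = start, * = accepting)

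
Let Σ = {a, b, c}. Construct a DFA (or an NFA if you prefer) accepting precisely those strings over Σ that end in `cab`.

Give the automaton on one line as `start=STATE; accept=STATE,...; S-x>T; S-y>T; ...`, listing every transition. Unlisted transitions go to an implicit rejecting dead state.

start=S0; accept=S3; S0-a>S0; S0-b>S0; S0-c>S1; S1-a>S2; S1-b>S0; S1-c>S1; S2-a>S0; S2-b>S3; S2-c>S1; S3-a>S0; S3-b>S0; S3-c>S1

Remember how much of `cab` the current input suffix matches. State S0 means no match yet; S1 means the last symbol is `c`; S2 means the last 2 symbols are `ca`; S3 means the last 3 symbols are `cab`. Only S3 accepts. On a mismatch, fall back to the longest proper suffix that is still a prefix of `cab`.
With 4 states:
        a   b   c  
>  S0   S0  S0  S1 
   S1   S2  S0  S1 
   S2   S0  S3  S1 
 * S3   S0  S0  S1 
(> = start, * = accepting)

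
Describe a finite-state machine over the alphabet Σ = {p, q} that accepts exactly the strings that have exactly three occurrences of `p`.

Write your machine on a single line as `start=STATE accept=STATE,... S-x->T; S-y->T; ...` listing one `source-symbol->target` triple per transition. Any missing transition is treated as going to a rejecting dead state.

start=S0; accept=S3; S0-p->S1; S0-q->S0; S1-p->S2; S1-q->S1; S2-p->S3; S2-q->S2; S3-p->S4; S3-q->S3; S4-p->S4; S4-q->S4

Count `p`s, saturating at 4: states S0 through S3 mean 0 through 3 `p`s seen; S4 means more than 3. Each `p` increments (capped at S4); other symbols loop. Accept from {S3}.
        p   q  
>  S0   S1  S0 
   S1   S2  S1 
   S2   S3  S2 
 * S3   S4  S3 
   S4   S4  S4 
(> = start, * = accepting)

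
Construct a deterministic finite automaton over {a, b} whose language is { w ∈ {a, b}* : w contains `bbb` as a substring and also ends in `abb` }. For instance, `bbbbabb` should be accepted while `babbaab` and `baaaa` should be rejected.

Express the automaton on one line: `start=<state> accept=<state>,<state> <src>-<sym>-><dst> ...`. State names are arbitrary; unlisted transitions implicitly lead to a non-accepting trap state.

Handle the two conditions separately and then intersect. One (4 states) tracks whether and how much of `bbb` has been seen; the other (4 states) tracks how much of the suffix `abb` has currently been matched. Each combined state is a pair, one component from each; accept when both components accept. After merging equivalent states the machine shrinks.
7 states suffice.
        a   b  
>  s0   s0  s1 
   s1   s0  s2 
   s2   s0  s3 
   s3   s4  s3 
   s4   s4  s5 
   s5   s4  s6 
 * s6   s4  s3 
(> = start, * = accepting)

start=s0 accept=s6 s0-a->s0 s0-b->s1 s1-a->s0 s1-b->s2 s2-a->s0 s2-b->s3 s3-a->s4 s3-b->s3 s4-a->s4 s4-b->s5 s5-a->s4 s5-b->s6 s6-a->s4 s6-b->s3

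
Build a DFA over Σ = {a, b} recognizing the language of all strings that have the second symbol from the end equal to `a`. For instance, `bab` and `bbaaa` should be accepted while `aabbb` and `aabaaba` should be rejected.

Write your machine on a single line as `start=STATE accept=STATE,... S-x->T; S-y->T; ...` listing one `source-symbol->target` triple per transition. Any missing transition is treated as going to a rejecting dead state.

start=s0; accept=s3,s4; s0-a->s1; s0-b->s2; s1-a->s3; s1-b->s4; s2-a->s5; s2-b->s6; s3-a->s3; s3-b->s4; s4-a->s5; s4-b->s6; s5-a->s3; s5-b->s4; s6-a->s5; s6-b->s6

Because acceptance depends on a position counted from the end, the machine has to buffer the most recent 2 symbols. Make each state the string of the last up-to-2 symbols read; on input `x` shift the window left and append `x`. Accept when the buffered window has length 2 and begins with `a`.
A 7-state machine:
        a   b  
>  s0   s1  s2 
   s1   s3  s4 
   s2   s5  s6 
 * s3   s3  s4 
 * s4   s5  s6 
   s5   s3  s4 
   s6   s5  s6 
(> = start, * = accepting)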